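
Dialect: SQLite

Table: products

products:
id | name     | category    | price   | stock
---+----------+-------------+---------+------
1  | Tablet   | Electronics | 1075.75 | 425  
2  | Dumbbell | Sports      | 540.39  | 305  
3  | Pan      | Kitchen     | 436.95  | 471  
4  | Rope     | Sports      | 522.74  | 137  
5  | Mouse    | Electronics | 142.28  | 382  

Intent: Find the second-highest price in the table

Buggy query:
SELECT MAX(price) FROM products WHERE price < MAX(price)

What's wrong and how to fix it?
Bug: MAX(price) on the right of the comparison is an aggregate-in-WHERE error

Fix: Put the inner MAX in a scalar subquery

Corrected query:
SELECT MAX(price) FROM products WHERE price < (SELECT MAX(price) FROM products)

Result:
MAX(price)
----------
540.39    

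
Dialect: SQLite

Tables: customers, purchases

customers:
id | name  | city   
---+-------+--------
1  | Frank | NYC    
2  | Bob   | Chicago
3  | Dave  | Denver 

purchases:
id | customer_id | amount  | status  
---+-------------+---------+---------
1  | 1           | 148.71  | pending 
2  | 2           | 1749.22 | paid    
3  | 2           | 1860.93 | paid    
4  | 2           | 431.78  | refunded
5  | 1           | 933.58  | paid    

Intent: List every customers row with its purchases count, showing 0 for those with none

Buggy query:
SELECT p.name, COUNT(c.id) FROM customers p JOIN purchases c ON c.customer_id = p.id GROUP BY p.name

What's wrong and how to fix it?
Bug: An inner join excludes parents with zero children

Fix: Use LEFT JOIN so parents without children still appear (COUNT(c.id) gives 0)

Corrected query:
SELECT p.name, COUNT(c.id) FROM customers p LEFT JOIN purchases c ON c.customer_id = p.id GROUP BY p.name

Result:
name  | COUNT(c.id)
------+------------
Bob   | 3          
Dave  | 0          
Frank | 2          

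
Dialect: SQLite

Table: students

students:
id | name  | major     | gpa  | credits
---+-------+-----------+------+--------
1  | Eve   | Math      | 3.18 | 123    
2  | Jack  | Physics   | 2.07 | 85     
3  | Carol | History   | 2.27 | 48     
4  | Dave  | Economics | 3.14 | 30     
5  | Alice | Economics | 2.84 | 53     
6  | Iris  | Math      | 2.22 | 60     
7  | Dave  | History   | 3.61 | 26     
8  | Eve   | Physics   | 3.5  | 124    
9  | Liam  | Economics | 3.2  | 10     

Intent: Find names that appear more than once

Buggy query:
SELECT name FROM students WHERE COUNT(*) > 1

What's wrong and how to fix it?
Bug: COUNT(*) is an aggregate and cannot be used in WHERE

Fix: Group first, then use HAVING for the count condition

Corrected query:
SELECT name FROM students GROUP BY name HAVING COUNT(*) > 1

Result:
name
----
Dave
Eve 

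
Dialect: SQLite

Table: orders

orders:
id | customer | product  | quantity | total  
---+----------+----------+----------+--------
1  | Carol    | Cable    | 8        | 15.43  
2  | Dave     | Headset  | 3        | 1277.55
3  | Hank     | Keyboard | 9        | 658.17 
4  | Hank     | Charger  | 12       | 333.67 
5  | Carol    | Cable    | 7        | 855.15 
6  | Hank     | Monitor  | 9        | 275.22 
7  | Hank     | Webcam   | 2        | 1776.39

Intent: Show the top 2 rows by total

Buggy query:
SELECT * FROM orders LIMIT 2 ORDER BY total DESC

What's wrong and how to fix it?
Bug: LIMIT must come after ORDER BY

Fix: Sort with ORDER BY, then apply LIMIT

Corrected query:
SELECT * FROM orders ORDER BY total DESC LIMIT 2

Result:
id | customer | product | quantity | total  
---+----------+---------+----------+--------
7  | Hank     | Webcam  | 2        | 1776.39
2  | Dave     | Headset | 3        | 1277.55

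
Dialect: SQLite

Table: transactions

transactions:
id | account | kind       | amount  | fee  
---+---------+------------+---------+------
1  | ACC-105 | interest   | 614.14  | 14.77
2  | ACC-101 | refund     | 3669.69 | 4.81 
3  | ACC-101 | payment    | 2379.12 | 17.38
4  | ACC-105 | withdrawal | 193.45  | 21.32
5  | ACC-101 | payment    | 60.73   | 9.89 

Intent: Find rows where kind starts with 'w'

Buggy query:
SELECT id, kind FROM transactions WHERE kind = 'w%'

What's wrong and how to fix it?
Bug: '=' compares the literal string including the % character; pattern matching needs LIKE

Fix: Use LIKE for wildcard pattern matching

Corrected query:
SELECT id, kind FROM transactions WHERE kind LIKE 'w%'

Result:
id | kind      
---+-----------
4  | withdrawal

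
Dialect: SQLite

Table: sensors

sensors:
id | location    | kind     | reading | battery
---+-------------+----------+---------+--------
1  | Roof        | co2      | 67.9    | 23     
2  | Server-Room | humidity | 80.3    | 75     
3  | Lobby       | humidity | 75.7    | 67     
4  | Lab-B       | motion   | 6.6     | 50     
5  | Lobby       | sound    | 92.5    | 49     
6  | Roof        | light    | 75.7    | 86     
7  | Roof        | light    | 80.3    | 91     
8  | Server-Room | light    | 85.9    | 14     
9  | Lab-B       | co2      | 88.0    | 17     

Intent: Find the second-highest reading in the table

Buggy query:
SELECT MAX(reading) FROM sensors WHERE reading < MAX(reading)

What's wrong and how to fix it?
Bug: The inner MAX is an aggregate inside WHERE, which is not allowed

Fix: Put the inner MAX in a scalar subquery

Corrected query:
SELECT MAX(reading) FROM sensors WHERE reading < (SELECT MAX(reading) FROM sensors)

Result:
MAX(reading)
------------
88          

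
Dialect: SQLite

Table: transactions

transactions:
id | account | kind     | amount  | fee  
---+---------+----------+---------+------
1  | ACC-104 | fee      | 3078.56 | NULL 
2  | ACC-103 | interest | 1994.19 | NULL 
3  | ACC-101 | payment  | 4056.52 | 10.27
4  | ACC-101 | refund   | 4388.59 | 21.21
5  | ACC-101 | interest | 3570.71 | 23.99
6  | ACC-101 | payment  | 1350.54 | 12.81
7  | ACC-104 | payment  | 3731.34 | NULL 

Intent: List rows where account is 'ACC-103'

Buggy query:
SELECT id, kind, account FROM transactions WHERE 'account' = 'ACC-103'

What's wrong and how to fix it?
Bug: Single quotes denote string literals in SQL; the column name is being compared as a constant string

Fix: Remove the quotes around the column name (or use double quotes for an identifier)

Corrected query:
SELECT id, kind, account FROM transactions WHERE account = 'ACC-103'

Result:
id | kind     | account
---+----------+--------
2  | interest | ACC-103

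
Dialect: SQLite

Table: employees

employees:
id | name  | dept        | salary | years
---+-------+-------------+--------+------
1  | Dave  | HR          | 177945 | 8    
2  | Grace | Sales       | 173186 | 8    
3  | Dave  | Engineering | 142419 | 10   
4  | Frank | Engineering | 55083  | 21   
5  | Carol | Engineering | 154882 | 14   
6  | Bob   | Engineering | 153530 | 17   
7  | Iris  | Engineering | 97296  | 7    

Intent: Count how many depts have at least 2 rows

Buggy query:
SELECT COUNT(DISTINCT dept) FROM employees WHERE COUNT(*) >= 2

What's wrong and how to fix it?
Bug: COUNT(*) cannot appear in WHERE; the per-group count doesn't exist yet

Fix: Group first with HAVING COUNT(*) >= 2, then COUNT the resulting groups

Corrected query:
SELECT COUNT(*) FROM (SELECT dept FROM employees GROUP BY dept HAVING COUNT(*) >= 2)

Result:
COUNT(*)
--------
1       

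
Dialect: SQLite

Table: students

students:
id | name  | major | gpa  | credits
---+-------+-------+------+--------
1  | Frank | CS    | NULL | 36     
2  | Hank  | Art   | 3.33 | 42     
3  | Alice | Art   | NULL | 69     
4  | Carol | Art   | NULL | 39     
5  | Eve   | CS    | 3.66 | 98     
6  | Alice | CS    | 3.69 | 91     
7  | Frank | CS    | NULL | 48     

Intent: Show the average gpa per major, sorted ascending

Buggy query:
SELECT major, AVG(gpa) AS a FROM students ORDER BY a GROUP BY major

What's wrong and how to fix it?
Bug: GROUP BY must precede ORDER BY

Fix: Move ORDER BY to the end, after GROUP BY

Corrected query:
SELECT major, AVG(gpa) AS a FROM students GROUP BY major ORDER BY a

Result:
major | a    
------+------
Art   | 3.33 
CS    | 3.675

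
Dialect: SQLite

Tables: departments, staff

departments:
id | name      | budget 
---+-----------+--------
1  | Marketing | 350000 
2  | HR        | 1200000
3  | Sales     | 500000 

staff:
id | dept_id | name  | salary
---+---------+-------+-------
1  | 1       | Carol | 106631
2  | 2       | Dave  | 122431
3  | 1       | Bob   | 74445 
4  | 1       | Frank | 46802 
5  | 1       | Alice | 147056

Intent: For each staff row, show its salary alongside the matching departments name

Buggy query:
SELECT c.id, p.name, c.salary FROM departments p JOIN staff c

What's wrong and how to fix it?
Bug: Missing join condition: each staff row is matched to all departments rows instead of just its own

Fix: Add ON c.dept_id = p.id to the JOIN

Corrected query:
SELECT c.id, p.name, c.salary FROM departments p JOIN staff c ON c.dept_id = p.id

Result:
id | name      | salary
---+-----------+-------
1  | Marketing | 106631
2  | HR        | 122431
3  | Marketing | 74445 
4  | Marketing | 46802 
5  | Marketing | 147056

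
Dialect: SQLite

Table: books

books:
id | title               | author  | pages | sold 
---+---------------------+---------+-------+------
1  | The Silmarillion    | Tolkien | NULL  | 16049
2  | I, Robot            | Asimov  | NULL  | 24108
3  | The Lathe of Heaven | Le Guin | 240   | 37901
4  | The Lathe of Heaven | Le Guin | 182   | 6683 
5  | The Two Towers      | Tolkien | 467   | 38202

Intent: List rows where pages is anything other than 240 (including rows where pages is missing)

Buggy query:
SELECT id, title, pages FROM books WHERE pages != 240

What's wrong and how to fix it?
Bug: 'pages != 240' is unknown when pages is NULL, so NULL rows are silently excluded

Fix: Add an explicit OR pages IS NULL to include the missing-value rows

Corrected query:
SELECT id, title, pages FROM books WHERE pages != 240 OR pages IS NULL

Result:
id | title               | pages
---+---------------------+------
1  | The Silmarillion    | NULL 
2  | I, Robot            | NULL 
4  | The Lathe of Heaven | 182  
5  | The Two Towers      | 467  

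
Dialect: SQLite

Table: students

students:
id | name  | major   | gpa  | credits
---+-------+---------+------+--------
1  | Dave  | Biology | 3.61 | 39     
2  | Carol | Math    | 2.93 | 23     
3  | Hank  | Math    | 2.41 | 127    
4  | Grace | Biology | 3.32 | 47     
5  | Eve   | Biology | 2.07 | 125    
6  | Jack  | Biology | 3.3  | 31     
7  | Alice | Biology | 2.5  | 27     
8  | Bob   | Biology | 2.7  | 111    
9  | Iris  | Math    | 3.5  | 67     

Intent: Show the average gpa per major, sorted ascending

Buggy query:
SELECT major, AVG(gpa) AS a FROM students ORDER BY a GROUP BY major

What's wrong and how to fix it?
Bug: ORDER BY appears before GROUP BY; SQL clause order requires GROUP BY first

Fix: Reorder: SELECT … FROM … GROUP BY … ORDER BY …

Corrected query:
SELECT major, AVG(gpa) AS a FROM students GROUP BY major ORDER BY a

Result:
major   | a       
--------+---------
Biology | 2.916667
Math    | 2.946667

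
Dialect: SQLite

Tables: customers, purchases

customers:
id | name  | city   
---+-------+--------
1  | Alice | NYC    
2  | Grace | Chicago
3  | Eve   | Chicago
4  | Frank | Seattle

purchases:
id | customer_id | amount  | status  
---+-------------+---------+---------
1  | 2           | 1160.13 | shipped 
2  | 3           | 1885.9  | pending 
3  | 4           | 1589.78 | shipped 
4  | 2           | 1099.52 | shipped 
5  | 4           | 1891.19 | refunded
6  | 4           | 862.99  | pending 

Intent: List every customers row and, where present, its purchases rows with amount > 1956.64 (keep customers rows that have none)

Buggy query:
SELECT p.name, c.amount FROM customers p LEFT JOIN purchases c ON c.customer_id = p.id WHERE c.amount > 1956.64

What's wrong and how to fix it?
Bug: A WHERE condition on the right-hand table after LEFT JOIN drops unmatched parents

Fix: Put 'c.amount > 1956.64' in the JOIN's ON clause instead of WHERE

Corrected query:
SELECT p.name, c.amount FROM customers p LEFT JOIN purchases c ON c.customer_id = p.id AND c.amount > 1956.64

Result:
name  | amount
------+-------
Alice | NULL  
Grace | NULL  
Eve   | NULL  
Frank | NULL  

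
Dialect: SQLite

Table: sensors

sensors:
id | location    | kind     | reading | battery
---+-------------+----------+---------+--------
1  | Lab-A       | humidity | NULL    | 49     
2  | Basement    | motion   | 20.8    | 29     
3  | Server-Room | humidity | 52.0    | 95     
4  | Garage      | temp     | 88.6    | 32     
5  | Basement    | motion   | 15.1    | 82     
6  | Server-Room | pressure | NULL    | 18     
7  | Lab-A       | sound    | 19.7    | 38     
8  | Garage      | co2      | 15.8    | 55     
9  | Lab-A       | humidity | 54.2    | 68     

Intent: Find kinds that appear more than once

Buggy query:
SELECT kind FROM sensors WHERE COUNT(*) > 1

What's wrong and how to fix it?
Bug: WHERE can't reference COUNT(*); aggregates are computed after WHERE

Fix: GROUP BY kind, then filter groups with HAVING COUNT(*) > 1

Corrected query:
SELECT kind FROM sensors GROUP BY kind HAVING COUNT(*) > 1

Result:
kind    
--------
humidity
motion  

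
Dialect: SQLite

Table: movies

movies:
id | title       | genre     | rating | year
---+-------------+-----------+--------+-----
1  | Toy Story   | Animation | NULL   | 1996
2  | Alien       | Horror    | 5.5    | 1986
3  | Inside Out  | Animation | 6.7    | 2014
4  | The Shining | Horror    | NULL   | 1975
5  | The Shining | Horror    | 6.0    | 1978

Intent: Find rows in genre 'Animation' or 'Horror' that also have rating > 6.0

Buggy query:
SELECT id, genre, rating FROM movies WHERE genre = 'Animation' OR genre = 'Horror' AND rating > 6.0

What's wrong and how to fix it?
Bug: Without parentheses, AND is evaluated before OR, so the rating filter only applies to the 'Horror' branch

Fix: Add parentheses around the OR so the AND applies to both alternatives

Corrected query:
SELECT id, genre, rating FROM movies WHERE (genre = 'Animation' OR genre = 'Horror') AND rating > 6.0

Result:
id | genre     | rating
---+-----------+-------
3  | Animation | 6.7   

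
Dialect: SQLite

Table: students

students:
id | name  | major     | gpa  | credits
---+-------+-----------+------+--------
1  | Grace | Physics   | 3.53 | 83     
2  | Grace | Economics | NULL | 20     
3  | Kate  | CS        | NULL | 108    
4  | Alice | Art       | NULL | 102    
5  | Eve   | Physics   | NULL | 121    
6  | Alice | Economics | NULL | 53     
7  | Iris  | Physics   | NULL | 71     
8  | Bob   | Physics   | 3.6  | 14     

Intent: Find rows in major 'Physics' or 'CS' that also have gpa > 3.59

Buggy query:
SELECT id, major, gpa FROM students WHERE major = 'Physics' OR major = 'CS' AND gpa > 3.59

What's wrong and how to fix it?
Bug: AND binds tighter than OR, so this parses as major = 'Physics' OR (major = 'CS' AND gpa > 3.59)

Fix: Group the OR with parentheses (or use IN), then AND the threshold

Corrected query:
SELECT id, major, gpa FROM students WHERE (major = 'Physics' OR major = 'CS') AND gpa > 3.59

Result:
id | major   | gpa
---+---------+----
8  | Physics | 3.6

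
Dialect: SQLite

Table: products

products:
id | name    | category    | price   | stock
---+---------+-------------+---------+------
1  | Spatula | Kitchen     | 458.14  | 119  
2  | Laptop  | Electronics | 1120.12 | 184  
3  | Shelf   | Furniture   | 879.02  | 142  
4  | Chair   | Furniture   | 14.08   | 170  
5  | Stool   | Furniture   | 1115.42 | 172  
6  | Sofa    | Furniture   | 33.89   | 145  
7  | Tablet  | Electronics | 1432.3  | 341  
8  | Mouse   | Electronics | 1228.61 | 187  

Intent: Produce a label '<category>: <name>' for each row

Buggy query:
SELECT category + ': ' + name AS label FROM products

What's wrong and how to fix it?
Bug: '+' is numeric addition; on text columns SQLite converts them to 0 instead of concatenating

Fix: Replace + with || to concatenate text

Corrected query:
SELECT category || ': ' || name AS label FROM products

Result:
label              
-------------------
Kitchen: Spatula   
Electronics: Laptop
Furniture: Shelf   
Furniture: Chair   
Furniture: Stool   
Furniture: Sofa    
Electronics: Tablet
Electronics: Mouse 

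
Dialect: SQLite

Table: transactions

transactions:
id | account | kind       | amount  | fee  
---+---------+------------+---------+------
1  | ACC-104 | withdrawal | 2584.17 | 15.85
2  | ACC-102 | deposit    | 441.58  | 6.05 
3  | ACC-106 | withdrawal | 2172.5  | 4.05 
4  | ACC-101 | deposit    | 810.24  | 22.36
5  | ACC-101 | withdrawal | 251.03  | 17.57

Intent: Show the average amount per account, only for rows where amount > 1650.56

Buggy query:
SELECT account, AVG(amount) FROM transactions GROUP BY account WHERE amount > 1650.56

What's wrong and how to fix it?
Bug: Row-level WHERE must come before GROUP BY in the clause order

Fix: Move the WHERE clause before GROUP BY

Corrected query:
SELECT account, AVG(amount) FROM transactions WHERE amount > 1650.56 GROUP BY account

Result:
account | AVG(amount)
--------+------------
ACC-104 | 2584.17    
ACC-106 | 2172.5     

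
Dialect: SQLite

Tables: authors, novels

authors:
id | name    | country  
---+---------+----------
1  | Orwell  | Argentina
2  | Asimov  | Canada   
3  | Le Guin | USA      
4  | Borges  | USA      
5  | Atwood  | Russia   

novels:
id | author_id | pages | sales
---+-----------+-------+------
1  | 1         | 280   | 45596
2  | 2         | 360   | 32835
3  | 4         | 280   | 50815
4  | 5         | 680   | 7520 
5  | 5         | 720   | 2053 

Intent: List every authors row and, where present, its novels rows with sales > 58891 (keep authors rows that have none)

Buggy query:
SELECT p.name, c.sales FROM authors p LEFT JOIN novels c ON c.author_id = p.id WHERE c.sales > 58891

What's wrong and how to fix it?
Bug: A WHERE condition on the right-hand table after LEFT JOIN drops unmatched parents

Fix: Move the right-table condition into the ON clause so unmatched parents are kept

Corrected query:
SELECT p.name, c.sales FROM authors p LEFT JOIN novels c ON c.author_id = p.id AND c.sales > 58891

Result:
name    | sales
--------+------
Orwell  | NULL 
Asimov  | NULL 
Le Guin | NULL 
Borges  | NULL 
Atwood  | NULL 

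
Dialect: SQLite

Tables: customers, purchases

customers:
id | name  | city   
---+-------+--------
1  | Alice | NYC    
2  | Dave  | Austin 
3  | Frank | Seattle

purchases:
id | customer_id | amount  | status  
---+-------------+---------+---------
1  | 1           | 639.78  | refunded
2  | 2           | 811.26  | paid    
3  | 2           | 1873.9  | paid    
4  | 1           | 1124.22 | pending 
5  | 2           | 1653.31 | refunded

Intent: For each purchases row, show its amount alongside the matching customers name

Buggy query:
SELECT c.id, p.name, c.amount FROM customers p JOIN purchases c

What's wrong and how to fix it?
Bug: JOIN with no ON clause produces a cartesian product; every purchases row pairs with every customers row

Fix: Add ON c.customer_id = p.id to the JOIN

Corrected query:
SELECT c.id, p.name, c.amount FROM customers p JOIN purchases c ON c.customer_id = p.id

Result:
id | name  | amount 
---+-------+--------
1  | Alice | 639.78 
2  | Dave  | 811.26 
3  | Dave  | 1873.9 
4  | Alice | 1124.22
5  | Dave  | 1653.31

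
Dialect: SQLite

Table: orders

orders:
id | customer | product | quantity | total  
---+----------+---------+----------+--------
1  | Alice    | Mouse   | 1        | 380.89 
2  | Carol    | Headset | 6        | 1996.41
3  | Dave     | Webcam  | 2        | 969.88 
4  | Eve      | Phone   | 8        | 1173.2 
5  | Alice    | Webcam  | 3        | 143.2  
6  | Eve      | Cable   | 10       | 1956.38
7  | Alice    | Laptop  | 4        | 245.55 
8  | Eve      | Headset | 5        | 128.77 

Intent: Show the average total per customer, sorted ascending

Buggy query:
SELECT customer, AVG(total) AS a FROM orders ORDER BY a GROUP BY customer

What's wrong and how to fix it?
Bug: GROUP BY must precede ORDER BY

Fix: Reorder: SELECT … FROM … GROUP BY … ORDER BY …

Corrected query:
SELECT customer, AVG(total) AS a FROM orders GROUP BY customer ORDER BY a

Result:
customer | a          
---------+------------
Alice    | 256.546667 
Dave     | 969.88     
Eve      | 1086.116667
Carol    | 1996.41    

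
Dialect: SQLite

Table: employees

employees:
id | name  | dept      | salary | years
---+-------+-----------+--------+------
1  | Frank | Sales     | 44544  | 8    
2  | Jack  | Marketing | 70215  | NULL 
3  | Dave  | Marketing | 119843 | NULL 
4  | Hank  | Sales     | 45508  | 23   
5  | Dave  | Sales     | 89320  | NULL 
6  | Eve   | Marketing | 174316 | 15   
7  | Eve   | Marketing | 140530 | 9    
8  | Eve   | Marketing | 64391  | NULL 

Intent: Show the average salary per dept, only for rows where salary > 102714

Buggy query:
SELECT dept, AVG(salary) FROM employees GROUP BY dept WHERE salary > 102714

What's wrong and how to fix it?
Bug: Row-level WHERE must come before GROUP BY in the clause order

Fix: Move the WHERE clause before GROUP BY

Corrected query:
SELECT dept, AVG(salary) FROM employees WHERE salary > 102714 GROUP BY dept

Result:
dept      | AVG(salary)  
----------+--------------
Marketing | 144896.333333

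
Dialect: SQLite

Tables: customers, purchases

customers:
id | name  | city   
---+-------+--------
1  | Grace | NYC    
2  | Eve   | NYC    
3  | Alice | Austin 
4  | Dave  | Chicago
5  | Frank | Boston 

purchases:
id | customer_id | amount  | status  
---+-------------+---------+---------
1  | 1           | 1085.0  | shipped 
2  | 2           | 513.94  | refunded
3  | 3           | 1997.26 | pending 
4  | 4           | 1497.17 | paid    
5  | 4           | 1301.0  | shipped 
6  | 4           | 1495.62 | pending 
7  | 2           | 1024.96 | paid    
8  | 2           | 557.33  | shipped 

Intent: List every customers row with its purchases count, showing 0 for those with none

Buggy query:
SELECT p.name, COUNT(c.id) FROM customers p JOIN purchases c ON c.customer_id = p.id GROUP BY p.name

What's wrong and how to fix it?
Bug: An inner join excludes parents with zero children

Fix: Switch to LEFT JOIN to retain unmatched parent rows

Corrected query:
SELECT p.name, COUNT(c.id) FROM customers p LEFT JOIN purchases c ON c.customer_id = p.id GROUP BY p.name

Result:
name  | COUNT(c.id)
------+------------
Alice | 1          
Dave  | 3          
Eve   | 3          
Frank | 0          
Grace | 1          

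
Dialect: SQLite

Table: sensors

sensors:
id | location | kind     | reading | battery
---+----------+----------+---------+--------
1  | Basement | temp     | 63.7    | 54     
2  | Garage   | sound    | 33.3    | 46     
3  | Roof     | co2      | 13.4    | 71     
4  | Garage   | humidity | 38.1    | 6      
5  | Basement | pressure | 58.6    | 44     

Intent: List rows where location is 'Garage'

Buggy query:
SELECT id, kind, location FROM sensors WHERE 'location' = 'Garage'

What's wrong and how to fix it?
Bug: 'location' in single quotes is a string literal, not the column; the comparison is literal-vs-literal and never true

Fix: Remove the quotes around the column name (or use double quotes for an identifier)

Corrected query:
SELECT id, kind, location FROM sensors WHERE location = 'Garage'

Result:
id | kind     | location
---+----------+---------
2  | sound    | Garage  
4  | humidity | Garage  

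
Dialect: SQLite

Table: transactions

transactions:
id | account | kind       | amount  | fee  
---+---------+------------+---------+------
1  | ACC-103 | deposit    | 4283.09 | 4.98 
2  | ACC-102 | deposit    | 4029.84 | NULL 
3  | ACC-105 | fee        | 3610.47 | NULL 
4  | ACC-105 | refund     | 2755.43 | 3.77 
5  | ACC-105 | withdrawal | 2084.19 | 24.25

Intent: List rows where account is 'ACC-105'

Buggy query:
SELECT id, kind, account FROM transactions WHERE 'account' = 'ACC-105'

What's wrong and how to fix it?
Bug: 'account' in single quotes is a string literal, not the column; the comparison is literal-vs-literal and never true

Fix: Remove the quotes around the column name (or use double quotes for an identifier)

Corrected query:
SELECT id, kind, account FROM transactions WHERE account = 'ACC-105'

Result:
id | kind       | account
---+------------+--------
3  | fee        | ACC-105
4  | refund     | ACC-105
5  | withdrawal | ACC-105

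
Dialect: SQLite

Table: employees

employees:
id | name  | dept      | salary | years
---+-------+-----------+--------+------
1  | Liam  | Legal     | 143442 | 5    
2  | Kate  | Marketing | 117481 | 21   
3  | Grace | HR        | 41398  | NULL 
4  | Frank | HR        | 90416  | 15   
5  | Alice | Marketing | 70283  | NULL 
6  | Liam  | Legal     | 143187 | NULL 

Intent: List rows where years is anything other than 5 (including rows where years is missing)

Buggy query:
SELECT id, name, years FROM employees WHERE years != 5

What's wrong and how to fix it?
Bug: 'years != 5' is unknown when years is NULL, so NULL rows are silently excluded

Fix: Add an explicit OR years IS NULL to include the missing-value rows

Corrected query:
SELECT id, name, years FROM employees WHERE years != 5 OR years IS NULL

Result:
id | name  | years
---+-------+------
2  | Kate  | 21   
3  | Grace | NULL 
4  | Frank | 15   
5  | Alice | NULL 
6  | Liam  | NULL 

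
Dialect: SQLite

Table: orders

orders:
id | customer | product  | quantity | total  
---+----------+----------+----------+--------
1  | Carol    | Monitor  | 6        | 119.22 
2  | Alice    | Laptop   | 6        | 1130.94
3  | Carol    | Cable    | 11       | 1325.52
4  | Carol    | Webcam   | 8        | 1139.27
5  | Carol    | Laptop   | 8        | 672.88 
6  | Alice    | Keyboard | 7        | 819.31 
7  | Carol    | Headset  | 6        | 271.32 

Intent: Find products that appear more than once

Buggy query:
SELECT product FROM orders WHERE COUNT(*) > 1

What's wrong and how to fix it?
Bug: COUNT(*) is an aggregate and cannot be used in WHERE

Fix: GROUP BY product, then filter groups with HAVING COUNT(*) > 1

Corrected query:
SELECT product FROM orders GROUP BY product HAVING COUNT(*) > 1

Result:
product
-------
Laptop 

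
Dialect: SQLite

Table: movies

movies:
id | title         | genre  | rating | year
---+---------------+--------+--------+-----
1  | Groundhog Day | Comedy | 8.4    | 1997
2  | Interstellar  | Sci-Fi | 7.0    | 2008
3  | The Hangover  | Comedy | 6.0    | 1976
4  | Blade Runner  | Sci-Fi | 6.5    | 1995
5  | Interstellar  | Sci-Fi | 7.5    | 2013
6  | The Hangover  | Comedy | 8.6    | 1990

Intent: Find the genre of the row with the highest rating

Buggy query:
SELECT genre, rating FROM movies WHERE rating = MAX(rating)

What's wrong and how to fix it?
Bug: MAX(rating) is an aggregate and cannot be used directly in WHERE

Fix: Use a subquery: WHERE rating = (SELECT MAX(rating) FROM movies)

Corrected query:
SELECT genre, rating FROM movies WHERE rating = (SELECT MAX(rating) FROM movies)

Result:
genre  | rating
-------+-------
Comedy | 8.6   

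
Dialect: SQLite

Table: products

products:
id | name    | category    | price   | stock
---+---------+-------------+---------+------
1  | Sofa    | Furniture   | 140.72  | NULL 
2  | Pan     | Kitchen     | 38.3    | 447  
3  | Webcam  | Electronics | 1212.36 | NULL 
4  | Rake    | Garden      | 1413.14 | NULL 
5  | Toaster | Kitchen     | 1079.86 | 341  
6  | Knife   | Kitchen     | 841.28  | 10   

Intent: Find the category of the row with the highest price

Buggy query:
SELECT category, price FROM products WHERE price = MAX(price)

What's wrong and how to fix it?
Bug: MAX(price) is an aggregate and cannot be used directly in WHERE

Fix: Wrap MAX in a scalar subquery so WHERE compares against a single value

Corrected query:
SELECT category, price FROM products WHERE price = (SELECT MAX(price) FROM products)

Result:
category | price  
---------+--------
Garden   | 1413.14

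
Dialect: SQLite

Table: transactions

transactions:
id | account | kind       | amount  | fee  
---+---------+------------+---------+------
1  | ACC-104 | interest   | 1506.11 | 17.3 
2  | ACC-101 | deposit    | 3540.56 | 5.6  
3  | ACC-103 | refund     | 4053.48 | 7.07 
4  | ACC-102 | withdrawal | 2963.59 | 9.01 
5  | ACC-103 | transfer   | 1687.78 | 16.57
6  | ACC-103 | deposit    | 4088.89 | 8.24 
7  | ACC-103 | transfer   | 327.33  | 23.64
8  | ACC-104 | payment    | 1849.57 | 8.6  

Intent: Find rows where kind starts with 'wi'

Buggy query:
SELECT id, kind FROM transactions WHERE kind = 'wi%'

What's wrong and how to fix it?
Bug: '=' compares the literal string including the % character; pattern matching needs LIKE

Fix: Replace '=' with LIKE so 'wi%' is treated as a pattern

Corrected query:
SELECT id, kind FROM transactions WHERE kind LIKE 'wi%'

Result:
id | kind      
---+-----------
4  | withdrawal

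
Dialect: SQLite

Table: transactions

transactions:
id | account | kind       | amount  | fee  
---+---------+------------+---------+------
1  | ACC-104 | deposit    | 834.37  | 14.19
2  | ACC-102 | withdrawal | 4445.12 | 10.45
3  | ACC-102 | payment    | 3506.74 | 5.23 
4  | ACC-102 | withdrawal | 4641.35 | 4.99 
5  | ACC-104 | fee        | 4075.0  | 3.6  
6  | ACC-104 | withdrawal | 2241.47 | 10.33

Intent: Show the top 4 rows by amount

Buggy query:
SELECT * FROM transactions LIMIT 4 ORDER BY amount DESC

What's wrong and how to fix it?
Bug: ORDER BY cannot follow LIMIT; LIMIT is the final clause

Fix: Swap the clauses: ORDER BY first, then LIMIT

Corrected query:
SELECT * FROM transactions ORDER BY amount DESC LIMIT 4

Result:
id | account | kind       | amount  | fee  
---+---------+------------+---------+------
4  | ACC-102 | withdrawal | 4641.35 | 4.99 
2  | ACC-102 | withdrawal | 4445.12 | 10.45
5  | ACC-104 | fee        | 4075    | 3.6  
3  | ACC-102 | payment    | 3506.74 | 5.23 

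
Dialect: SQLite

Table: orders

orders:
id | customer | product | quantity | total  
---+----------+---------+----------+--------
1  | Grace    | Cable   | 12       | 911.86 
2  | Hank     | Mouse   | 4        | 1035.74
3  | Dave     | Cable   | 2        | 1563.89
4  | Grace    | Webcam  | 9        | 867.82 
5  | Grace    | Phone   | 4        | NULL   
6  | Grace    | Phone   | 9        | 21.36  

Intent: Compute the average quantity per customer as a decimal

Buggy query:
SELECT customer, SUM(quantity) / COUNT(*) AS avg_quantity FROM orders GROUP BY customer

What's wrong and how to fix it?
Bug: SUM(quantity) and COUNT(*) are both integers; the division truncates the fractional part

Fix: Cast one side to REAL so the division keeps the fractional part

Corrected query:
SELECT customer, SUM(quantity) * 1.0 / COUNT(*) AS avg_quantity FROM orders GROUP BY customer

Result:
customer | avg_quantity
---------+-------------
Dave     | 2           
Grace    | 8.5         
Hank     | 4           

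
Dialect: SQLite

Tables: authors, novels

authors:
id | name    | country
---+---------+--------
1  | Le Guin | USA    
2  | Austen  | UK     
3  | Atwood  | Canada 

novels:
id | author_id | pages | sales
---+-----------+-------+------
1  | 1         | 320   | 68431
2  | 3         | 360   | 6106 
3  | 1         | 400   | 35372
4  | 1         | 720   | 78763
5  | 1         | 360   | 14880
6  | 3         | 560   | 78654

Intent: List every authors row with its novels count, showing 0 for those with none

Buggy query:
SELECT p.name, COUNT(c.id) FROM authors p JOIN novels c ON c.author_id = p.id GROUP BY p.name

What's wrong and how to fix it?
Bug: An inner join excludes parents with zero children

Fix: Use LEFT JOIN so parents without children still appear (COUNT(c.id) gives 0)

Corrected query:
SELECT p.name, COUNT(c.id) FROM authors p LEFT JOIN novels c ON c.author_id = p.id GROUP BY p.name

Result:
name    | COUNT(c.id)
--------+------------
Atwood  | 2          
Austen  | 0          
Le Guin | 4          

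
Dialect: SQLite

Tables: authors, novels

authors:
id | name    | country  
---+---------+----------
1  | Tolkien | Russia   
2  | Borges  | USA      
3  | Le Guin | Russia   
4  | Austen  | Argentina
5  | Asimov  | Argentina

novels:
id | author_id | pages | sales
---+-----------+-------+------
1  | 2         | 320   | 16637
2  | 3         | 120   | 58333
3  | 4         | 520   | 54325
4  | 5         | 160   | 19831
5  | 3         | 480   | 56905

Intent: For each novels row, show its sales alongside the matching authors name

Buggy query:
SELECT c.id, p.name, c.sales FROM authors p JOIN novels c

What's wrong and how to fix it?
Bug: JOIN with no ON clause produces a cartesian product; every novels row pairs with every authors row

Fix: Specify the join condition linking the foreign key to the parent id

Corrected query:
SELECT c.id, p.name, c.sales FROM authors p JOIN novels c ON c.author_id = p.id

Result:
id | name    | sales
---+---------+------
1  | Borges  | 16637
2  | Le Guin | 58333
3  | Austen  | 54325
4  | Asimov  | 19831
5  | Le Guin | 56905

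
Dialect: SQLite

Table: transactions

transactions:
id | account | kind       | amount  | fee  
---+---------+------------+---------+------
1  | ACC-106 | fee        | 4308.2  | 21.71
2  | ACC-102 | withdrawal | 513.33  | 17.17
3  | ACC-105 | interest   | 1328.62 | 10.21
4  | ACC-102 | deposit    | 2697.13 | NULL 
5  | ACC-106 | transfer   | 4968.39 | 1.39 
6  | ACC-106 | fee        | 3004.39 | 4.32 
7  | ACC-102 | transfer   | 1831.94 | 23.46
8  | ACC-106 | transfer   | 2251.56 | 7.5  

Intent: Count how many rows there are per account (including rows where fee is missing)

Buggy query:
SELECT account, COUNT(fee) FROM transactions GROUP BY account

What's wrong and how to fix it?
Bug: COUNT(fee) skips NULLs, so groups with missing fee are undercounted

Fix: Use COUNT(*) to count all rows regardless of NULL

Corrected query:
SELECT account, COUNT(*) FROM transactions GROUP BY account

Result:
account | COUNT(*)
--------+---------
ACC-102 | 3       
ACC-105 | 1       
ACC-106 | 4       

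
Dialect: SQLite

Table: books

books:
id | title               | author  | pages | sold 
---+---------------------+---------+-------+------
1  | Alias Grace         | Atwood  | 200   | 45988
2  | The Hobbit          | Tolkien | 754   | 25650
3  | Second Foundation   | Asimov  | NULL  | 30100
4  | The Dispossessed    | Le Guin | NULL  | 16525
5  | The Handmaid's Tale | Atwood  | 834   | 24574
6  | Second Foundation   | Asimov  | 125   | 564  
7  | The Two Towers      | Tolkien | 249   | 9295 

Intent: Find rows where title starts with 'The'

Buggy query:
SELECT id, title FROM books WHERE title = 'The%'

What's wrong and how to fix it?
Bug: Wildcards only work with LIKE; '=' treats '%' as a literal character

Fix: Replace '=' with LIKE so 'The%' is treated as a pattern

Corrected query:
SELECT id, title FROM books WHERE title LIKE 'The%'

Result:
id | title              
---+--------------------
2  | The Hobbit         
4  | The Dispossessed   
5  | The Handmaid's Tale
7  | The Two Towers     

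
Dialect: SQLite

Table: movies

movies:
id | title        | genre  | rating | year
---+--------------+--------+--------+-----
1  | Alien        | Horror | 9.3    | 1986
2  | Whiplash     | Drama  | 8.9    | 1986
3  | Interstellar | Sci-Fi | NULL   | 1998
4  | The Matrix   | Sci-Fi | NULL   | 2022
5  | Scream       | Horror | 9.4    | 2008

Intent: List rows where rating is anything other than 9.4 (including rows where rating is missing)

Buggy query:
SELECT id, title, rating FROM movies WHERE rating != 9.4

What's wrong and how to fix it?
Bug: 'rating != 9.4' is unknown when rating is NULL, so NULL rows are silently excluded

Fix: Handle NULL separately with IS NULL alongside the inequality

Corrected query:
SELECT id, title, rating FROM movies WHERE rating != 9.4 OR rating IS NULL

Result:
id | title        | rating
---+--------------+-------
1  | Alien        | 9.3   
2  | Whiplash     | 8.9   
3  | Interstellar | NULL  
4  | The Matrix   | NULL  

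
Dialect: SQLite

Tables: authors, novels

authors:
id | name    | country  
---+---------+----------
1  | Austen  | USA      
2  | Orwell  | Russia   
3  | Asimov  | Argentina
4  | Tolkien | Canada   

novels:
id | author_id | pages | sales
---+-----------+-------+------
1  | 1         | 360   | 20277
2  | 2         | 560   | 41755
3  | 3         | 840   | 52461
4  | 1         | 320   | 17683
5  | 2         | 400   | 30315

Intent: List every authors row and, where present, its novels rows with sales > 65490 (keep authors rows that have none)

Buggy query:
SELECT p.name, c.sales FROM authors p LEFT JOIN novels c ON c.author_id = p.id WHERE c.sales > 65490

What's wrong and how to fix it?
Bug: Filtering c.sales in WHERE discards the NULL rows produced by LEFT JOIN, turning it into an inner join

Fix: Put 'c.sales > 65490' in the JOIN's ON clause instead of WHERE

Corrected query:
SELECT p.name, c.sales FROM authors p LEFT JOIN novels c ON c.author_id = p.id AND c.sales > 65490

Result:
name    | sales
--------+------
Austen  | NULL 
Orwell  | NULL 
Asimov  | NULL 
Tolkien | NULL 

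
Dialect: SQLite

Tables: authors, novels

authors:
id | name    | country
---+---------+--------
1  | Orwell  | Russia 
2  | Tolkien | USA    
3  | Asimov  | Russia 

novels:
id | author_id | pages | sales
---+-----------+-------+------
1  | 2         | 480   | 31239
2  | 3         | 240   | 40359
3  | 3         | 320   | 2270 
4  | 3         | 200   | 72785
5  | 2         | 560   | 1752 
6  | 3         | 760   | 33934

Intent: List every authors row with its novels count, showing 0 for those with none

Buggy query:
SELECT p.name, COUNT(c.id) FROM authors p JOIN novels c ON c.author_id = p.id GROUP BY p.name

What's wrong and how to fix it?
Bug: INNER JOIN drops authors rows that have no matching novels rows

Fix: Switch to LEFT JOIN to retain unmatched parent rows

Corrected query:
SELECT p.name, COUNT(c.id) FROM authors p LEFT JOIN novels c ON c.author_id = p.id GROUP BY p.name

Result:
name    | COUNT(c.id)
--------+------------
Asimov  | 4          
Orwell  | 0          
Tolkien | 2          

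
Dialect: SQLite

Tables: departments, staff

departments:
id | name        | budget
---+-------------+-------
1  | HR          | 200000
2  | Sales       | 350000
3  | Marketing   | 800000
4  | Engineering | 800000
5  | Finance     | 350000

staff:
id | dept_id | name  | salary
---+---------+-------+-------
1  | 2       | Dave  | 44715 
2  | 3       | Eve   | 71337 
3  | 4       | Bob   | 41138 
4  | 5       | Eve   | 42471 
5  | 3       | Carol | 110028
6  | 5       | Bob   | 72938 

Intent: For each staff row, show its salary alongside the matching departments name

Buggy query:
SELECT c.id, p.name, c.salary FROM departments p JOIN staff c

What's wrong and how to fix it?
Bug: Missing join condition: each staff row is matched to all departments rows instead of just its own

Fix: Add ON c.dept_id = p.id to the JOIN

Corrected query:
SELECT c.id, p.name, c.salary FROM departments p JOIN staff c ON c.dept_id = p.id

Result:
id | name        | salary
---+-------------+-------
1  | Sales       | 44715 
2  | Marketing   | 71337 
3  | Engineering | 41138 
4  | Finance     | 42471 
5  | Marketing   | 110028
6  | Finance     | 72938 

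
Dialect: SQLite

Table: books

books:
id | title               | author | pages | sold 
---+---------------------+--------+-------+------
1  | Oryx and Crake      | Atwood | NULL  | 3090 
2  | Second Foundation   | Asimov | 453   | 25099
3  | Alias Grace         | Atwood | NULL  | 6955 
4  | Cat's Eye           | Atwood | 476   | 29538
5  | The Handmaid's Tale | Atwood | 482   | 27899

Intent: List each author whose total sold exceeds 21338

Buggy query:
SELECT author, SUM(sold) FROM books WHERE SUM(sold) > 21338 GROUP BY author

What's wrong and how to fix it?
Bug: WHERE runs before GROUP BY, so aggregates aren't available there

Fix: Move the aggregate condition to a HAVING clause

Corrected query:
SELECT author, SUM(sold) FROM books GROUP BY author HAVING SUM(sold) > 21338

Result:
author | SUM(sold)
-------+----------
Asimov | 25099    
Atwood | 67482    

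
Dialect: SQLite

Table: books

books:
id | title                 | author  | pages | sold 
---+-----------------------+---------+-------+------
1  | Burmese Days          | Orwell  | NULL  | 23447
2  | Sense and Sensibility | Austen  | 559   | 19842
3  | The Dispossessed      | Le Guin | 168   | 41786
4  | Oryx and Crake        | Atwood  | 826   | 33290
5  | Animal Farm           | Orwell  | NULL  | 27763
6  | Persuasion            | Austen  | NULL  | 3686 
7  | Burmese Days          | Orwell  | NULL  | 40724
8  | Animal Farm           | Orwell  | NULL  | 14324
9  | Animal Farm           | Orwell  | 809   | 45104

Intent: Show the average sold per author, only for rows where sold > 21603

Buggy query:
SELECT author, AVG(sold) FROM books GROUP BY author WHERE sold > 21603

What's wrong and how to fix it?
Bug: Row-level WHERE must come before GROUP BY in the clause order

Fix: Move the WHERE clause before GROUP BY

Corrected query:
SELECT author, AVG(sold) FROM books WHERE sold > 21603 GROUP BY author

Result:
author  | AVG(sold)
--------+----------
Atwood  | 33290    
Le Guin | 41786    
Orwell  | 34259.5  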